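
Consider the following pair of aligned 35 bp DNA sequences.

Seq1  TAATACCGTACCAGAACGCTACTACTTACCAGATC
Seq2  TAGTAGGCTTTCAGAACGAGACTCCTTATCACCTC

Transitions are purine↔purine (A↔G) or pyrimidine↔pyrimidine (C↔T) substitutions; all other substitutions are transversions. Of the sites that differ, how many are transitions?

The sequences differ at positions 3 (A/G, transition), 6 (C/G, transversion), 7 (C/G, transversion), 8 (G/C, transversion), 10 (A/T, transversion), 11 (C/T, transition), 19 (C/A, transversion), 20 (T/G, transversion), 24 (A/C, transversion), 29 (C/T, transition), 32 (G/C, transversion), 33 (A/C, transversion).
Of the 12 differences, 3 transitions and 9 transversions, so the answer is 3.

3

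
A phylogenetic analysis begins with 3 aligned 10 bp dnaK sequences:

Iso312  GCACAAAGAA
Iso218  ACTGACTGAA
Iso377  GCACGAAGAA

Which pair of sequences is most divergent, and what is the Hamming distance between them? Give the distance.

6

Pairwise Hamming distances:
  Iso312 vs Iso218: 5
  Iso312 vs Iso377: 1
  Iso218 vs Iso377: 6
The largest is 6, between Iso218 and Iso377.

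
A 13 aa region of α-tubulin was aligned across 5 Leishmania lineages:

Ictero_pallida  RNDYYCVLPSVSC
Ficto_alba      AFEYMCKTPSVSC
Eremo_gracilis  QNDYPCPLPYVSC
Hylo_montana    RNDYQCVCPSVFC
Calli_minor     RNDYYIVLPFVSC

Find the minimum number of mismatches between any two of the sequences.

2

Pairwise Hamming distances:
  Ictero_pallida vs Ficto_alba: 6
  Ictero_pallida vs Eremo_gracilis: 4
  Ictero_pallida vs Hylo_montana: 3
  Ictero_pallida vs Calli_minor: 2
  Ficto_alba vs Eremo_gracilis: 7
  Ficto_alba vs Hylo_montana: 7
  Ficto_alba vs Calli_minor: 8
  Eremo_gracilis vs Hylo_montana: 6
  Eremo_gracilis vs Calli_minor: 5
  Hylo_montana vs Calli_minor: 5
The smallest is 2, between Ictero_pallida and Calli_minor.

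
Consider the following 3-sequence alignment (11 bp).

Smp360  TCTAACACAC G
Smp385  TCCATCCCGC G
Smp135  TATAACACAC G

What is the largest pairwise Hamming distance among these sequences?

5

Pairwise Hamming distances:
  Smp360 vs Smp385: 4
  Smp360 vs Smp135: 1
  Smp385 vs Smp135: 5
The largest is 5, between Smp385 and Smp135.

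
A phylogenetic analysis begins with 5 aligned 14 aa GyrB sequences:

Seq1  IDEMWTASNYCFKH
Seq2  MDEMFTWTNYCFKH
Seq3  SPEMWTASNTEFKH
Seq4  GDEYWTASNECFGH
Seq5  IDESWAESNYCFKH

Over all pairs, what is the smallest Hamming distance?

Pairwise Hamming distances:
  Seq1 vs Seq2: 4
  Seq1 vs Seq3: 4
  Seq1 vs Seq4: 4
  Seq1 vs Seq5: 3
  Seq2 vs Seq3: 7
  Seq2 vs Seq4: 7
  Seq2 vs Seq5: 6
  Seq3 vs Seq4: 6
  Seq3 vs Seq5: 7
  Seq4 vs Seq5: 6
The smallest is 3, between Seq1 and Seq5.

3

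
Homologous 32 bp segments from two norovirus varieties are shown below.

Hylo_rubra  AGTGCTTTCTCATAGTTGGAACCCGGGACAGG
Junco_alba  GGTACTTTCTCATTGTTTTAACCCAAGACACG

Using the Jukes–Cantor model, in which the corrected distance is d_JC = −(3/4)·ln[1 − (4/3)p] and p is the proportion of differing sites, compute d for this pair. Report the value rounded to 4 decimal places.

0.3041

The sequences differ at positions 1 (A/G), 4 (G/A), 14 (A/T), 18 (G/T), 19 (G/T), 25 (G/A), 26 (G/A), 31 (G/C).
p = 8/32 = 0.250000.
d = −0.75 · ln(1 − (4/3)·0.250000) = −0.75 · ln(0.666667) = −0.75 · (-0.405465) = 0.3041.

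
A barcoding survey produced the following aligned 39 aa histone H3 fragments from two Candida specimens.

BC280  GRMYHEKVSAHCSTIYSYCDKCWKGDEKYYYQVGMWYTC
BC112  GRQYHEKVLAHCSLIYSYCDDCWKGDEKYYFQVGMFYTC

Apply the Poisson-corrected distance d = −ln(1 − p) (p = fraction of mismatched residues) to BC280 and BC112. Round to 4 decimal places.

0.1671

The sequences differ at positions 3 (M/Q), 9 (S/L), 14 (T/L), 21 (K/D), 31 (Y/F), 36 (W/F).
p = 6/39 = 0.153846.
d = −ln(1 − 0.153846) = −ln(0.846154) = 0.1671.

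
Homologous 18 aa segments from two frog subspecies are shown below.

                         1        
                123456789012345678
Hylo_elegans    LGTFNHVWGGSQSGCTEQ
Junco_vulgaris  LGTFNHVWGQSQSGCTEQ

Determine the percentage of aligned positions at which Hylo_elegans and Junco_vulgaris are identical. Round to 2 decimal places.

The sequences differ at position 10 (G/Q).
17 of the 18 sites match, so the percent identity is 17/18 × 100 = 94.44%.

94.44%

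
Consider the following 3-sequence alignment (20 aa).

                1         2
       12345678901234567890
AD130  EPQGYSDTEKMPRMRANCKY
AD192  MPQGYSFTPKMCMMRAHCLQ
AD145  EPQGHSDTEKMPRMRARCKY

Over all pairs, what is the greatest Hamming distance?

Pairwise Hamming distances:
  AD130 vs AD192: 8
  AD130 vs AD145: 2
  AD192 vs AD145: 9
The largest is 9, between AD192 and AD145.

9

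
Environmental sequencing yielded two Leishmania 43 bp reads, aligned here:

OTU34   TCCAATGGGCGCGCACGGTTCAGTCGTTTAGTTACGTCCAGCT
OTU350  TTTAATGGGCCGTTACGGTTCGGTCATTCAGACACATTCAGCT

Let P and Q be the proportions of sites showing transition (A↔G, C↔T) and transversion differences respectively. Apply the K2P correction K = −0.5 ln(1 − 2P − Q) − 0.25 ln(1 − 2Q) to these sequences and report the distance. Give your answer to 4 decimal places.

Differing sites — 2:C/T (Ti); 3:C/T (Ti); 11:G/C (Tv); 12:C/G (Tv); 13:G/T (Tv); 14:C/T (Ti); 22:A/G (Ti); 26:G/A (Ti); 29:T/C (Ti); 32:T/A (Tv); 33:T/C (Ti); 36:G/A (Ti); 38:C/T (Ti).
Of the 13 differences, 9 transitions and 4 transversions over 43 sites: P = 9/43 = 0.209302, Q = 4/43 = 0.093023.
d = −0.5·ln(0.488373) − 0.25·ln(0.813954) = −0.5·(-0.716676) − 0.25·(-0.205851) = 0.4098.

0.4098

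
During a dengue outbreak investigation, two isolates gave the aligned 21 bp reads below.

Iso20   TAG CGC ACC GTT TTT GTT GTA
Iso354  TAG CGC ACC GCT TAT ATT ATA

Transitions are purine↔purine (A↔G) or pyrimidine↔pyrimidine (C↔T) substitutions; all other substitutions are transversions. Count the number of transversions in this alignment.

Mismatches occur at site 11 (T↔C, transition), site 14 (T↔A, transversion), site 16 (G↔A, transition), site 19 (G↔A, transition).
Of the 4 differences, 3 transitions and 1 transversion, so the answer is 1.

1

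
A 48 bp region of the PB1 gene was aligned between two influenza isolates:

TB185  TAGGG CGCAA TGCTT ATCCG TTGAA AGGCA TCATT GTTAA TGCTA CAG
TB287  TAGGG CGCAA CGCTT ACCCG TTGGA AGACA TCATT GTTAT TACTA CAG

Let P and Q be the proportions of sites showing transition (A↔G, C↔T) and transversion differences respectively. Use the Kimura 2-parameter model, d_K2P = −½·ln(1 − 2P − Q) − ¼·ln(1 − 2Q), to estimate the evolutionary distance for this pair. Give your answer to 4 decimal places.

Mismatches occur at site 11 (T↔C, transition), site 17 (T↔C, transition), site 24 (A↔G, transition), site 28 (G↔A, transition), site 40 (A↔T, transversion), site 42 (G↔A, transition).
Of the 6 differences, 5 transitions and 1 transversion over 48 sites: P = 5/48 = 0.104167, Q = 1/48 = 0.020833.
d = −0.5·ln(0.770833) − 0.25·ln(0.958334) = −0.5·(-0.260284) − 0.25·(-0.042559) = 0.1408.

0.1408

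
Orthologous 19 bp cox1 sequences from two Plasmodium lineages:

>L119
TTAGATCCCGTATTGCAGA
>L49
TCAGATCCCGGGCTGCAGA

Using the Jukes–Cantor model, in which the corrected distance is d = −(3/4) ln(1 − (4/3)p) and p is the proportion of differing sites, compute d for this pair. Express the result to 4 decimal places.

Mismatches occur at site 2 (T/C), site 11 (T/G), site 12 (A/G), site 13 (T/C).
p = 4/19 = 0.210526.
d = −0.75 · ln(1 − (4/3)·0.210526) = −0.75 · ln(0.719299) = −0.75 · (-0.329478) = 0.2471.

0.2471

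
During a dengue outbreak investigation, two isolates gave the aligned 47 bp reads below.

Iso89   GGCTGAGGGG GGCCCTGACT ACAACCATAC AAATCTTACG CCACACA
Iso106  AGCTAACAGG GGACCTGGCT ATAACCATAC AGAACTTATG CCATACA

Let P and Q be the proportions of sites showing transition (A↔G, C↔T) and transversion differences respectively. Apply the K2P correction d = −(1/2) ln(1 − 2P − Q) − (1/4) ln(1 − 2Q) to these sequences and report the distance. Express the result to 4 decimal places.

0.2931

Differing sites — 1:G/A (Ti); 5:G/A (Ti); 7:G/C (Tv); 8:G/A (Ti); 13:C/A (Tv); 18:A/G (Ti); 22:C/T (Ti); 32:A/G (Ti); 34:T/A (Tv); 39:C/T (Ti); 44:C/T (Ti).
Of the 11 differences, 8 transitions and 3 transversions over 47 sites: P = 8/47 = 0.170213, Q = 3/47 = 0.063830.
d = −0.5·ln(0.595744) − 0.25·ln(0.872340) = −0.5·(-0.517944) − 0.25·(-0.136576) = 0.2931.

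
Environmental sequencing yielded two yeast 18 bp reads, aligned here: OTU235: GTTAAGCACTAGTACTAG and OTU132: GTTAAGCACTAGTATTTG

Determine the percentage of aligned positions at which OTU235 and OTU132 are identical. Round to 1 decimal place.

Mismatches occur at site 15 (C/T), site 17 (A/T).
16 of the 18 sites match, so the percent identity is 16/18 × 100 = 88.9%.

88.9%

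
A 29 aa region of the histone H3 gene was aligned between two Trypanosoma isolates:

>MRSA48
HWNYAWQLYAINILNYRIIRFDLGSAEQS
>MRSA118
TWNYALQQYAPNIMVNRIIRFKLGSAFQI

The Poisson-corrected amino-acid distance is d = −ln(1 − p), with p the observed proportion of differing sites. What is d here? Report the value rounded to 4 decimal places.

0.4229

Differing sites — 1:H/T; 6:W/L; 8:L/Q; 11:I/P; 14:L/M; 15:N/V; 16:Y/N; 22:D/K; 27:E/F; 29:S/I.
p = 10/29 = 0.344828.
d = −ln(1 − 0.344828) = −ln(0.655172) = 0.4229.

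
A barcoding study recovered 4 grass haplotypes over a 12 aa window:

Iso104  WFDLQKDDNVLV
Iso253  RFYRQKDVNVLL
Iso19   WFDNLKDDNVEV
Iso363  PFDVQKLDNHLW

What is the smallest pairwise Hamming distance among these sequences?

3

Pairwise Hamming distances:
  Iso104 vs Iso253: 5
  Iso104 vs Iso19: 3
  Iso104 vs Iso363: 5
  Iso253 vs Iso19: 7
  Iso253 vs Iso363: 7
  Iso19 vs Iso363: 7
The smallest is 3, between Iso104 and Iso19.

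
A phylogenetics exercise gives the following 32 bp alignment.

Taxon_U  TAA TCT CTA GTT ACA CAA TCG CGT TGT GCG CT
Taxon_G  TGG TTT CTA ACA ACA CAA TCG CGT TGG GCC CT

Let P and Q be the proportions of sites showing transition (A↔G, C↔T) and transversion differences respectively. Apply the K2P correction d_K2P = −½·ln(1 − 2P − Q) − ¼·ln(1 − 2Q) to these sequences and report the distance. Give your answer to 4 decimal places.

0.3126

The sequences differ at positions 2 (A/G, transition), 3 (A/G, transition), 5 (C/T, transition), 10 (G/A, transition), 11 (T/C, transition), 12 (T/A, transversion), 27 (T/G, transversion), 30 (G/C, transversion).
Of the 8 differences, 5 transitions and 3 transversions over 32 sites: P = 5/32 = 0.156250, Q = 3/32 = 0.093750.
d = −0.5·ln(0.593750) − 0.25·ln(0.812500) = −0.5·(-0.521297) − 0.25·(-0.207639) = 0.3126.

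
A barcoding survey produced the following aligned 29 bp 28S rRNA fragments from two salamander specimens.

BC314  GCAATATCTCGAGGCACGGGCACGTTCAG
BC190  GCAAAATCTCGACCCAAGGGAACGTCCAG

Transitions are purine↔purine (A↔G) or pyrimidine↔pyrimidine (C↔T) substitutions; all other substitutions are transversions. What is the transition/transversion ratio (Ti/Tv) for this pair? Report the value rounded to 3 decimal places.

0.200

The sequences differ at positions 5 (T/A, transversion), 13 (G/C, transversion), 14 (G/C, transversion), 17 (C/A, transversion), 21 (C/A, transversion), 26 (T/C, transition).
Of the 6 differences, 1 transition and 5 transversions, so Ti/Tv = 1/5 = 0.200.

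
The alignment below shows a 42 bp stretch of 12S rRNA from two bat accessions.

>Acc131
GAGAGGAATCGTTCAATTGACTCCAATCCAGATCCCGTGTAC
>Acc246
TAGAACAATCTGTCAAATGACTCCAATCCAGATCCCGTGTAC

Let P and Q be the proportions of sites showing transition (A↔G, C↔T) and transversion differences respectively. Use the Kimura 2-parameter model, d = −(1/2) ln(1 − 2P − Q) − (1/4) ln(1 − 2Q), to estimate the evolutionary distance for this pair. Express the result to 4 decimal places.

Differing sites — 1:G/T (Tv); 5:G/A (Ti); 6:G/C (Tv); 11:G/T (Tv); 12:T/G (Tv); 17:T/A (Tv).
Of the 6 differences, 1 transition and 5 transversions over 42 sites: P = 1/42 = 0.023810, Q = 5/42 = 0.119048.
d = −0.5·ln(0.833332) − 0.25·ln(0.761904) = −0.5·(-0.182323) − 0.25·(-0.271935) = 0.1591.

0.1591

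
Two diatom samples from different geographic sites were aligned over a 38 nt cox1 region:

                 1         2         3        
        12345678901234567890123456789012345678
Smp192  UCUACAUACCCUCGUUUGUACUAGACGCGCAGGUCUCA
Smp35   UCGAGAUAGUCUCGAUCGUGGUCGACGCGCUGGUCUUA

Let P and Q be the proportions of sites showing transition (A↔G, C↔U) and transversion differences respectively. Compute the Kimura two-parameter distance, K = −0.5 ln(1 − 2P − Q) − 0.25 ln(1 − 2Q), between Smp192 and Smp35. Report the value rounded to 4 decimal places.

Differing sites — 3:U/G (Tv); 5:C/G (Tv); 9:C/G (Tv); 10:C/U (Ti); 15:U/A (Tv); 17:U/C (Ti); 20:A/G (Ti); 21:C/G (Tv); 23:A/C (Tv); 31:A/U (Tv); 37:C/U (Ti).
Of the 11 differences, 4 transitions and 7 transversions over 38 sites: P = 4/38 = 0.105263, Q = 7/38 = 0.184211.
d = −0.5·ln(0.605263) − 0.25·ln(0.631578) = −0.5·(-0.502092) − 0.25·(-0.459534) = 0.3659.

0.3659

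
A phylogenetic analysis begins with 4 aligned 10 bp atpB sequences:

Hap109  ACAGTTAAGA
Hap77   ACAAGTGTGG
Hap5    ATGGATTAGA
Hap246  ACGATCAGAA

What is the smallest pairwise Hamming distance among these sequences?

4

Pairwise Hamming distances:
  Hap109 vs Hap77: 5
  Hap109 vs Hap5: 4
  Hap109 vs Hap246: 5
  Hap77 vs Hap5: 7
  Hap77 vs Hap246: 7
  Hap5 vs Hap246: 7
The smallest is 4, between Hap109 and Hap5.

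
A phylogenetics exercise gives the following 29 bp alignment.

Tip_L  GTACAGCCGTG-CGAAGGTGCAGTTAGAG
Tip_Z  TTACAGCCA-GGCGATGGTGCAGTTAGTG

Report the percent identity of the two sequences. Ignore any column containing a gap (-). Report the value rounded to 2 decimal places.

85.19%

Excluding the 2 gap columns leaves 27 comparable sites.
The sequences differ at positions 1 (G/T), 9 (G/A), 16 (A/T), 28 (A/T).
23 of the 27 comparable sites match, so the percent identity is 23/27 × 100 = 85.19%.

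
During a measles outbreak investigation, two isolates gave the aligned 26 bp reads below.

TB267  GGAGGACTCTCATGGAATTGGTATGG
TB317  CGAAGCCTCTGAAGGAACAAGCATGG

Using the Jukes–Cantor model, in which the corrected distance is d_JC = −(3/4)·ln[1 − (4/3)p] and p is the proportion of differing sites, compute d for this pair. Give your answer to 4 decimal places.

0.4643

Mismatches occur at site 1 (G→C), site 4 (G→A), site 6 (A→C), site 11 (C→G), site 13 (T→A), site 18 (T→C), site 19 (T→A), site 20 (G→A), site 22 (T→C).
p = 9/26 = 0.346154.
d = −0.75 · ln(1 − (4/3)·0.346154) = −0.75 · ln(0.538461) = −0.75 · (-0.619040) = 0.4643.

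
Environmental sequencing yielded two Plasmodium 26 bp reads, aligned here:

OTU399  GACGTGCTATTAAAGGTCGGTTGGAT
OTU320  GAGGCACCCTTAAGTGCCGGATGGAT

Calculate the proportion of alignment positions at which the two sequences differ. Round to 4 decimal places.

0.3462

Mismatches occur at site 3 (C/G), site 5 (T/C), site 6 (G/A), site 8 (T/C), site 9 (A/C), site 14 (A/G), site 15 (G/T), site 17 (T/C), site 21 (T/A).
There are 9 differences over 26 sites, so p = 9/26 = 0.3462.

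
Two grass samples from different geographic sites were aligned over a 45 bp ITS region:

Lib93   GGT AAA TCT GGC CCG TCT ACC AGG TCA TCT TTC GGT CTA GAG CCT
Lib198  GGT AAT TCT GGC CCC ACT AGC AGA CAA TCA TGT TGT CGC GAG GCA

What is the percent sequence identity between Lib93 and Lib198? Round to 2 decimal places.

The sequences differ at positions 6 (A/T), 15 (G/C), 16 (T/A), 20 (C/G), 24 (G/A), 25 (T/C), 26 (C/A), 30 (T/A), 32 (T/G), 33 (C/T), 34 (G/T), 38 (T/G), 39 (A/C), 43 (C/G), 45 (T/A).
30 of the 45 sites match, so the percent identity is 30/45 × 100 = 66.67%.

66.67%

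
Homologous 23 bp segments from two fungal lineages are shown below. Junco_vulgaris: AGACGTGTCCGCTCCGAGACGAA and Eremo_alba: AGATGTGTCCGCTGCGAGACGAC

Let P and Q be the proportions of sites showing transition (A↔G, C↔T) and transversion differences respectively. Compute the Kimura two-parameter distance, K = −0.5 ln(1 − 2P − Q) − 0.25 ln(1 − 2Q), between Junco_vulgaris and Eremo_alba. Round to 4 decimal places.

Differing sites — 4:C/T (Ti); 14:C/G (Tv); 23:A/C (Tv).
Of the 3 differences, 1 transition and 2 transversions over 23 sites: P = 1/23 = 0.043478, Q = 2/23 = 0.086957.
d = −0.5·ln(0.826087) − 0.25·ln(0.826086) = −0.5·(-0.191055) − 0.25·(-0.191056) = 0.1433.

0.1433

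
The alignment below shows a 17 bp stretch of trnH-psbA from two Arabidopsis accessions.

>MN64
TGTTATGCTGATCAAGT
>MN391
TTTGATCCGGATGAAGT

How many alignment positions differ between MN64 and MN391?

5

Mismatches occur at site 2 (G/T), site 4 (T/G), site 7 (G/C), site 9 (T/G), site 13 (C/G).
That gives 5 mismatches out of 17 aligned sites, so the Hamming distance is 5.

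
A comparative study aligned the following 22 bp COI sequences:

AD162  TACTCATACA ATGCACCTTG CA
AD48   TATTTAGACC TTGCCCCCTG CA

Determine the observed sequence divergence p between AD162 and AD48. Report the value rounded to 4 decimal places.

Mismatches occur at site 3 (C↔T), site 5 (C↔T), site 7 (T↔G), site 10 (A↔C), site 11 (A↔T), site 15 (A↔C), site 18 (T↔C).
There are 7 differences over 22 sites, so p = 7/22 = 0.3182.

0.3182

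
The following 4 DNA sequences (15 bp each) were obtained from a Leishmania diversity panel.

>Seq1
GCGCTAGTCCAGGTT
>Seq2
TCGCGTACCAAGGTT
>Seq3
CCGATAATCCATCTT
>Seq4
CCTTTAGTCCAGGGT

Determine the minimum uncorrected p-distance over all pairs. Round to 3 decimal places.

0.267

Pairwise Hamming distances:
  Seq1 vs Seq2: 6
  Seq1 vs Seq3: 5
  Seq1 vs Seq4: 4
  Seq2 vs Seq3: 8
  Seq2 vs Seq4: 9
  Seq3 vs Seq4: 6
The smallest is 4 mismatches, between Seq1 and Seq4; p = 4/15 = 0.267.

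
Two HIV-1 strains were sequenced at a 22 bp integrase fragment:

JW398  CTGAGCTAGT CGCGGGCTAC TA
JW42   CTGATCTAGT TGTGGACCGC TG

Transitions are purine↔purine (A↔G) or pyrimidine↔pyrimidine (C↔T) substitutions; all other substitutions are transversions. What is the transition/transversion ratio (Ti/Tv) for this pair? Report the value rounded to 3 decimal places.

Mismatches occur at site 5 (G→T, transversion), site 11 (C→T, transition), site 13 (C→T, transition), site 16 (G→A, transition), site 18 (T→C, transition), site 19 (A→G, transition), site 22 (A→G, transition).
Of the 7 differences, 6 transitions and 1 transversion, so Ti/Tv = 6/1 = 6.000.

6.000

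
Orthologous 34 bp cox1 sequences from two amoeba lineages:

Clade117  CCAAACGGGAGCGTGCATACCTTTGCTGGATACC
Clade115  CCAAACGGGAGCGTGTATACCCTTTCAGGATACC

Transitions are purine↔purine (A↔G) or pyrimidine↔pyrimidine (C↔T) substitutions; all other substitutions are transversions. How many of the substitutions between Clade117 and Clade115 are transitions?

2

Mismatches occur at site 16 (C/T, transition), site 22 (T/C, transition), site 25 (G/T, transversion), site 27 (T/A, transversion).
Of the 4 differences, 2 transitions and 2 transversions, so the answer is 2.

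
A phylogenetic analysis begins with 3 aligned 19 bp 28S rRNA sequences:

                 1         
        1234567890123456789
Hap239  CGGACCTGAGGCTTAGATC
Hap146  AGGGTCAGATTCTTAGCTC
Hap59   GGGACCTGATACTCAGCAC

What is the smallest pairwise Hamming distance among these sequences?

Pairwise Hamming distances:
  Hap239 vs Hap146: 7
  Hap239 vs Hap59: 6
  Hap146 vs Hap59: 7
The smallest is 6, between Hap239 and Hap59.

6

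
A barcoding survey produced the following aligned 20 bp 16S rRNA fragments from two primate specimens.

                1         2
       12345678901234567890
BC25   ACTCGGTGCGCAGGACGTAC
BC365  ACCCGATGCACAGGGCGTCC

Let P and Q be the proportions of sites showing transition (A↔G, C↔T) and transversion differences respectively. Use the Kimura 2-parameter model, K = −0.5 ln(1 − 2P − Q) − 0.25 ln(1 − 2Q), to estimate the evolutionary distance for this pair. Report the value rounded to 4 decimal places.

Mismatches occur at site 3 (T↔C, transition), site 6 (G↔A, transition), site 10 (G↔A, transition), site 15 (A↔G, transition), site 19 (A↔C, transversion).
Of the 5 differences, 4 transitions and 1 transversion over 20 sites: P = 4/20 = 0.200000, Q = 1/20 = 0.050000.
d = −0.5·ln(0.550000) − 0.25·ln(0.900000) = −0.5·(-0.597837) − 0.25·(-0.105361) = 0.3253.

0.3253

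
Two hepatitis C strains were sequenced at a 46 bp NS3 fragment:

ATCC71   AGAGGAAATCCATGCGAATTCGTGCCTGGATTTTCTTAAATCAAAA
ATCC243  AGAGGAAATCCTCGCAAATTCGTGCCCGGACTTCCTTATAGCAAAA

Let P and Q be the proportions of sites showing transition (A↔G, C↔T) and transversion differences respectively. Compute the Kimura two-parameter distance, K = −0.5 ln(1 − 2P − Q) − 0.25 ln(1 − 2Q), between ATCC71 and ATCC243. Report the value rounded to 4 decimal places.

Differing sites — 12:A/T (Tv); 13:T/C (Ti); 16:G/A (Ti); 27:T/C (Ti); 31:T/C (Ti); 34:T/C (Ti); 39:A/T (Tv); 41:T/G (Tv).
Of the 8 differences, 5 transitions and 3 transversions over 46 sites: P = 5/46 = 0.108696, Q = 3/46 = 0.065217.
d = −0.5·ln(0.717391) − 0.25·ln(0.869566) = −0.5·(-0.332134) − 0.25·(-0.139761) = 0.2010.

0.2010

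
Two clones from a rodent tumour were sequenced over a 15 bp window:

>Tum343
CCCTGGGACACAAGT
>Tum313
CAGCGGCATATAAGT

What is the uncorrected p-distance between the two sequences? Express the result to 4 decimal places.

Mismatches occur at site 2 (C/A), site 3 (C/G), site 4 (T/C), site 7 (G/C), site 9 (C/T), site 11 (C/T).
There are 6 differences over 15 sites, so p = 6/15 = 0.4000.

0.4000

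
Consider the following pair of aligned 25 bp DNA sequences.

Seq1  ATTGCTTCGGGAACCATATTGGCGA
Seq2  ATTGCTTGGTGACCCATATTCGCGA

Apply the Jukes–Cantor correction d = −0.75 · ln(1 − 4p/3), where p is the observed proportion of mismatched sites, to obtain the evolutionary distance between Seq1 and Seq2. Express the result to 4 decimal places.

0.1800

Differing sites — 8:C/G; 10:G/T; 13:A/C; 21:G/C.
p = 4/25 = 0.160000.
d = −0.75 · ln(1 − (4/3)·0.160000) = −0.75 · ln(0.786667) = −0.75 · (-0.239950) = 0.1800.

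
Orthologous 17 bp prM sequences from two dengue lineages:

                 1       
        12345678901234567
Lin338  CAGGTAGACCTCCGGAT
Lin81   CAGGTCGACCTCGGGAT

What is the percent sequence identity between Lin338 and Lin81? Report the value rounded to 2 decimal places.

The sequences differ at positions 6 (A/C), 13 (C/G).
15 of the 17 sites match, so the percent identity is 15/17 × 100 = 88.24%.

88.24%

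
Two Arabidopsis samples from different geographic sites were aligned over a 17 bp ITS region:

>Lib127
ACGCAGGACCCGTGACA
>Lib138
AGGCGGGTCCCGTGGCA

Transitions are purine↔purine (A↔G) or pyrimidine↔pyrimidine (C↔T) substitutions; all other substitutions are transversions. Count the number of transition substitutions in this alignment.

2

The sequences differ at positions 2 (C/G, transversion), 5 (A/G, transition), 8 (A/T, transversion), 15 (A/G, transition).
Of the 4 differences, 2 transitions and 2 transversions, so the answer is 2.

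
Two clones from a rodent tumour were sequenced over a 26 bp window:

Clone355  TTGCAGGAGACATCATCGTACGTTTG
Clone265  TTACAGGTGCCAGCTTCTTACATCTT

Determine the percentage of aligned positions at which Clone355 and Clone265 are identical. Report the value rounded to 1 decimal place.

65.4%

Differing sites — 3:G/A; 8:A/T; 10:A/C; 13:T/G; 15:A/T; 18:G/T; 22:G/A; 24:T/C; 26:G/T.
17 of the 26 sites match, so the percent identity is 17/26 × 100 = 65.4%.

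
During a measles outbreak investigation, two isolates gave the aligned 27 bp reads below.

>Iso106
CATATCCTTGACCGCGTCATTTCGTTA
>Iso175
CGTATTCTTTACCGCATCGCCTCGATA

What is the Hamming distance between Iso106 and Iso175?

8

The sequences differ at positions 2 (A/G), 6 (C/T), 10 (G/T), 16 (G/A), 19 (A/G), 20 (T/C), 21 (T/C), 25 (T/A).
That gives 8 mismatches out of 27 aligned sites, so the Hamming distance is 8.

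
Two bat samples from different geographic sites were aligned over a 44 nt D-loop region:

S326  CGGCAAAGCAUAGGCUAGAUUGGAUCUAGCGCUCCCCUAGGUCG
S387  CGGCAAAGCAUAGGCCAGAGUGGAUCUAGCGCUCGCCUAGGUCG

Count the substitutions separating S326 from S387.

The sequences differ at positions 16 (U/C), 20 (U/G), 35 (C/G).
That gives 3 mismatches out of 44 aligned sites, so the Hamming distance is 3.

3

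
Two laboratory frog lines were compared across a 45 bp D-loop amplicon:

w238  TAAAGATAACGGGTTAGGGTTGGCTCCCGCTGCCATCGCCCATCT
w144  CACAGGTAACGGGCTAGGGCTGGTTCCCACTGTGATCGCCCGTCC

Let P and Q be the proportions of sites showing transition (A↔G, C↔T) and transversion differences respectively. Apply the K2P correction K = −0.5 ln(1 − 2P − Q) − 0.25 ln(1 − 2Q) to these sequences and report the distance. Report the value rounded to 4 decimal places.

The sequences differ at positions 1 (T/C, transition), 3 (A/C, transversion), 6 (A/G, transition), 14 (T/C, transition), 20 (T/C, transition), 24 (C/T, transition), 29 (G/A, transition), 33 (C/T, transition), 34 (C/G, transversion), 42 (A/G, transition), 45 (T/C, transition).
Of the 11 differences, 9 transitions and 2 transversions over 45 sites: P = 9/45 = 0.200000, Q = 2/45 = 0.044444.
d = −0.5·ln(0.555556) − 0.25·ln(0.911112) = −0.5·(-0.587786) − 0.25·(-0.093089) = 0.3172.

0.3172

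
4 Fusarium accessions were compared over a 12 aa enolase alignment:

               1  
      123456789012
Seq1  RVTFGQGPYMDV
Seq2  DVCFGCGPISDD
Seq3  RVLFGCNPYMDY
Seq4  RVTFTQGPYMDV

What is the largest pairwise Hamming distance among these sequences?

7

Pairwise Hamming distances:
  Seq1 vs Seq2: 6
  Seq1 vs Seq3: 4
  Seq1 vs Seq4: 1
  Seq2 vs Seq3: 6
  Seq2 vs Seq4: 7
  Seq3 vs Seq4: 5
The largest is 7, between Seq2 and Seq4.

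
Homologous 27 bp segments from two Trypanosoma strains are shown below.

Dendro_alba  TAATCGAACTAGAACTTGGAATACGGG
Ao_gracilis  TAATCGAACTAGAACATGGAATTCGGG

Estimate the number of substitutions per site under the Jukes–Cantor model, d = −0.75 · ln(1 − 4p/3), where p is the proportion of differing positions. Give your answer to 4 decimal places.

Differing sites — 16:T/A; 23:A/T.
p = 2/27 = 0.074074.
d = −0.75 · ln(1 − (4/3)·0.074074) = −0.75 · ln(0.901235) = −0.75 · (-0.103989) = 0.0780.

0.0780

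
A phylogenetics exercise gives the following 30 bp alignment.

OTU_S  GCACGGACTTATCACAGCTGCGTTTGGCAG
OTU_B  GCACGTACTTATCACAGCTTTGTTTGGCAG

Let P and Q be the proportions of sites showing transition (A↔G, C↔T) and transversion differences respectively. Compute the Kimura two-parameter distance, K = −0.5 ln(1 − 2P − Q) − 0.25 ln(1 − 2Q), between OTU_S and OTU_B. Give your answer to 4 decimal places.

0.1073

The sequences differ at positions 6 (G/T, transversion), 20 (G/T, transversion), 21 (C/T, transition).
Of the 3 differences, 1 transition and 2 transversions over 30 sites: P = 1/30 = 0.033333, Q = 2/30 = 0.066667.
d = −0.5·ln(0.866667) − 0.25·ln(0.866666) = −0.5·(-0.143100) − 0.25·(-0.143102) = 0.1073.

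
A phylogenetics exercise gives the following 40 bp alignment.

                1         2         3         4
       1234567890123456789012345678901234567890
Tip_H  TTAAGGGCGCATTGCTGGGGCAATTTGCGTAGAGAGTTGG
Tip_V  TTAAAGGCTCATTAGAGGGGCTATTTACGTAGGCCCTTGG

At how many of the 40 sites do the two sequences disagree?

Differing sites — 5:G/A; 9:G/T; 14:G/A; 15:C/G; 16:T/A; 22:A/T; 27:G/A; 33:A/G; 34:G/C; 35:A/C; 36:G/C.
That gives 11 mismatches out of 40 aligned sites, so the Hamming distance is 11.

11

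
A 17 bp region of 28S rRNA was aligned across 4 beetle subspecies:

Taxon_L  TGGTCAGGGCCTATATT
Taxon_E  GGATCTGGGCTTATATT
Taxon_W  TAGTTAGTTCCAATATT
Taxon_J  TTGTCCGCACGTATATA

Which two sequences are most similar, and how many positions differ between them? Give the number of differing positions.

4

Pairwise Hamming distances:
  Taxon_L vs Taxon_E: 4
  Taxon_L vs Taxon_W: 5
  Taxon_L vs Taxon_J: 6
  Taxon_E vs Taxon_W: 9
  Taxon_E vs Taxon_J: 8
  Taxon_W vs Taxon_J: 8
The smallest is 4, between Taxon_L and Taxon_E.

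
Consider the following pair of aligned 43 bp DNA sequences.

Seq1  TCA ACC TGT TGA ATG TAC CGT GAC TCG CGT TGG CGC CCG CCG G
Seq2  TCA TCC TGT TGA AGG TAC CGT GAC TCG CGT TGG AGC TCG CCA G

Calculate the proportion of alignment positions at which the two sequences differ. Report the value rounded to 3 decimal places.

Mismatches occur at site 4 (A↔T), site 14 (T↔G), site 34 (C↔A), site 37 (C↔T), site 42 (G↔A).
There are 5 differences over 43 sites, so p = 5/43 = 0.116.

0.116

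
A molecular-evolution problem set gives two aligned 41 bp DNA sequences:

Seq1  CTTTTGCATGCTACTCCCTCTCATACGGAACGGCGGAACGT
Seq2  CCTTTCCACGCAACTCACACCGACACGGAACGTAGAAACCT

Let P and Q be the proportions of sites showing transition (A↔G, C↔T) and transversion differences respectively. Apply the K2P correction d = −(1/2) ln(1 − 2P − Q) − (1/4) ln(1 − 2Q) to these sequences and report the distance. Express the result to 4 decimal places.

0.4127

The sequences differ at positions 2 (T/C, transition), 6 (G/C, transversion), 9 (T/C, transition), 12 (T/A, transversion), 17 (C/A, transversion), 19 (T/A, transversion), 21 (T/C, transition), 22 (C/G, transversion), 24 (T/C, transition), 33 (G/T, transversion), 34 (C/A, transversion), 36 (G/A, transition), 40 (G/C, transversion).
Of the 13 differences, 5 transitions and 8 transversions over 41 sites: P = 5/41 = 0.121951, Q = 8/41 = 0.195122.
d = −0.5·ln(0.560976) − 0.25·ln(0.609756) = −0.5·(-0.578077) − 0.25·(-0.494696) = 0.4127.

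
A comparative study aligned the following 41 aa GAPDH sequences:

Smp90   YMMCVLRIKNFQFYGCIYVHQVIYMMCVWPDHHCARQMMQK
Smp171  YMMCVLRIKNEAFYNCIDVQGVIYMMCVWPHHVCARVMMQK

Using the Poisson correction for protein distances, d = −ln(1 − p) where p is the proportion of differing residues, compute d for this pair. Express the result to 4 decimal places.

Mismatches occur at site 11 (F↔E), site 12 (Q↔A), site 15 (G↔N), site 18 (Y↔D), site 20 (H↔Q), site 21 (Q↔G), site 31 (D↔H), site 33 (H↔V), site 37 (Q↔V).
p = 9/41 = 0.219512.
d = −ln(1 − 0.219512) = −ln(0.780488) = 0.2478.

0.2478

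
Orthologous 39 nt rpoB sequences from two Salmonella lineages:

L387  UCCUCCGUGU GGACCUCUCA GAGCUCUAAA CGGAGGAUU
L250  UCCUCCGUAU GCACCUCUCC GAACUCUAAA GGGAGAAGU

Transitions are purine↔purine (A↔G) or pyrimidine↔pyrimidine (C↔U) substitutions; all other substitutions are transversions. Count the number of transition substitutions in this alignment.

3

Differing sites — 9:G/A (Ti); 12:G/C (Tv); 20:A/C (Tv); 23:G/A (Ti); 31:C/G (Tv); 36:G/A (Ti); 38:U/G (Tv).
Of the 7 differences, 3 transitions and 4 transversions, so the answer is 3.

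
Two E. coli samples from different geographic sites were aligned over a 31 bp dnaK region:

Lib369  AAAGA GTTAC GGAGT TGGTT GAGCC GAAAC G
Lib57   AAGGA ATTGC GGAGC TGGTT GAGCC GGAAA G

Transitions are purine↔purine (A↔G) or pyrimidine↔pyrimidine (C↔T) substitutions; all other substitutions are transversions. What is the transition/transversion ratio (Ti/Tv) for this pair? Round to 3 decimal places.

The sequences differ at positions 3 (A/G, transition), 6 (G/A, transition), 9 (A/G, transition), 15 (T/C, transition), 27 (A/G, transition), 30 (C/A, transversion).
Of the 6 differences, 5 transitions and 1 transversion, so Ti/Tv = 5/1 = 5.000.

5.000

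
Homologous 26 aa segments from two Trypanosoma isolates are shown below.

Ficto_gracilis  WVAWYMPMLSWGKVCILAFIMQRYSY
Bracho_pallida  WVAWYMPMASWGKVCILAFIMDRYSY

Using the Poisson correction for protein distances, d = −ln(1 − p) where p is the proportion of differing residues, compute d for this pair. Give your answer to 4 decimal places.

0.0800

The sequences differ at positions 9 (L/A), 22 (Q/D).
p = 2/26 = 0.076923.
d = −ln(1 − 0.076923) = −ln(0.923077) = 0.0800.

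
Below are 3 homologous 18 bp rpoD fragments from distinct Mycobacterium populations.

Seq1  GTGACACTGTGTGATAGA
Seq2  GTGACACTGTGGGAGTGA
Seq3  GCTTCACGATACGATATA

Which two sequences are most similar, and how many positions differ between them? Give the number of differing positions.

Pairwise Hamming distances:
  Seq1 vs Seq2: 3
  Seq1 vs Seq3: 8
  Seq2 vs Seq3: 10
The smallest is 3, between Seq1 and Seq2.

3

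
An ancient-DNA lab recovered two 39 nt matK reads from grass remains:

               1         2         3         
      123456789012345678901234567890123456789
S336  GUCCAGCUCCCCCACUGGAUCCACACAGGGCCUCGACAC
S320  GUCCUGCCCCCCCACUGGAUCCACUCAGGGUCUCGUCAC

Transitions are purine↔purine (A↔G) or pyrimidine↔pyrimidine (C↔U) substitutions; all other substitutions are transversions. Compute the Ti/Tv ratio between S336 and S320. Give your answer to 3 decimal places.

0.667

The sequences differ at positions 5 (A/U, transversion), 8 (U/C, transition), 25 (A/U, transversion), 31 (C/U, transition), 36 (A/U, transversion).
Of the 5 differences, 2 transitions and 3 transversions, so Ti/Tv = 2/3 = 0.667.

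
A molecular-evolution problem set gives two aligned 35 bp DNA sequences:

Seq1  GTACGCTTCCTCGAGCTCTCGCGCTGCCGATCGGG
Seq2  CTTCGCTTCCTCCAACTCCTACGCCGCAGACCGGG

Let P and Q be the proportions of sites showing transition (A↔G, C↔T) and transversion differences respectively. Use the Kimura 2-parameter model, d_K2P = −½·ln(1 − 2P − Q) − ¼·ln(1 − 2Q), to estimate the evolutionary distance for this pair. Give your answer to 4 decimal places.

0.3703

Differing sites — 1:G/C (Tv); 3:A/T (Tv); 13:G/C (Tv); 15:G/A (Ti); 19:T/C (Ti); 20:C/T (Ti); 21:G/A (Ti); 25:T/C (Ti); 28:C/A (Tv); 31:T/C (Ti).
Of the 10 differences, 6 transitions and 4 transversions over 35 sites: P = 6/35 = 0.171429, Q = 4/35 = 0.114286.
d = −0.5·ln(0.542856) − 0.25·ln(0.771428) = −0.5·(-0.610911) − 0.25·(-0.259512) = 0.3703.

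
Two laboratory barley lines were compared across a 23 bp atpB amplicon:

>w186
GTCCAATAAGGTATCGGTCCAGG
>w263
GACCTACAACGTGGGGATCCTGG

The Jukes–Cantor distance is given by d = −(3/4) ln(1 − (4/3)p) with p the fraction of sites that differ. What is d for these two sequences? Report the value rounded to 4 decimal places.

Differing sites — 2:T/A; 5:A/T; 7:T/C; 10:G/C; 13:A/G; 14:T/G; 15:C/G; 17:G/A; 21:A/T.
p = 9/23 = 0.391304.
d = −0.75 · ln(1 − (4/3)·0.391304) = −0.75 · ln(0.478261) = −0.75 · (-0.737599) = 0.5532.

0.5532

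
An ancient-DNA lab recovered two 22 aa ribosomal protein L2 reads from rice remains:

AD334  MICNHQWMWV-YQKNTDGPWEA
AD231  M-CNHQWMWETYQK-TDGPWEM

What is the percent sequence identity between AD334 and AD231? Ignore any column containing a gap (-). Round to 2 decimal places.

89.47%

Excluding the 3 gap columns leaves 19 comparable sites.
Differing sites — 10:V/E; 22:A/M.
17 of the 19 comparable sites match, so the percent identity is 17/19 × 100 = 89.47%.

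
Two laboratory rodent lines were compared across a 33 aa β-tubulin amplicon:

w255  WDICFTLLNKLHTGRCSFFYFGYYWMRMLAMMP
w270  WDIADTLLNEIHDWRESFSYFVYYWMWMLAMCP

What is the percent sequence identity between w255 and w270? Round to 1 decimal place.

66.7%

The sequences differ at positions 4 (C/A), 5 (F/D), 10 (K/E), 11 (L/I), 13 (T/D), 14 (G/W), 16 (C/E), 19 (F/S), 22 (G/V), 27 (R/W), 32 (M/C).
22 of the 33 sites match, so the percent identity is 22/33 × 100 = 66.7%.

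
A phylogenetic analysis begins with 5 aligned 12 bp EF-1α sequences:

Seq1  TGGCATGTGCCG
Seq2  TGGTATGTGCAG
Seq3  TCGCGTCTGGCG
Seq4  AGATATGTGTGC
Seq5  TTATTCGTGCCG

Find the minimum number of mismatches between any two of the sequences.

2

Pairwise Hamming distances:
  Seq1 vs Seq2: 2
  Seq1 vs Seq3: 4
  Seq1 vs Seq4: 6
  Seq1 vs Seq5: 5
  Seq2 vs Seq3: 6
  Seq2 vs Seq4: 5
  Seq2 vs Seq5: 5
  Seq3 vs Seq4: 9
  Seq3 vs Seq5: 7
  Seq4 vs Seq5: 7
The smallest is 2, between Seq1 and Seq2.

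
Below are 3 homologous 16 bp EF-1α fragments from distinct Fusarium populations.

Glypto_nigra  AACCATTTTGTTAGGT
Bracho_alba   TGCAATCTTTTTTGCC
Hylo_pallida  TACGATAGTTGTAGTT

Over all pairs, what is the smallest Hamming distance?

Pairwise Hamming distances:
  Glypto_nigra vs Bracho_alba: 8
  Glypto_nigra vs Hylo_pallida: 7
  Bracho_alba vs Hylo_pallida: 8
The smallest is 7, between Glypto_nigra and Hylo_pallida.

7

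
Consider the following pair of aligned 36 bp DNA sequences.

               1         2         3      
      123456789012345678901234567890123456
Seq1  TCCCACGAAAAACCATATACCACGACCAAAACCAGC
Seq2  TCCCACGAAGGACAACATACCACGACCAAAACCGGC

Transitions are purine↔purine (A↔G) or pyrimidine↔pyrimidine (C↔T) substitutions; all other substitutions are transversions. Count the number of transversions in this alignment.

The sequences differ at positions 10 (A/G, transition), 11 (A/G, transition), 14 (C/A, transversion), 16 (T/C, transition), 34 (A/G, transition).
Of the 5 differences, 4 transitions and 1 transversion, so the answer is 1.

1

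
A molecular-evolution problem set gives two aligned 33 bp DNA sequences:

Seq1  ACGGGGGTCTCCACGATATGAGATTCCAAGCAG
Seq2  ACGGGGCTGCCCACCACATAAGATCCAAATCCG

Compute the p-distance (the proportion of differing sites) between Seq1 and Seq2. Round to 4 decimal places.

The sequences differ at positions 7 (G/C), 9 (C/G), 10 (T/C), 15 (G/C), 17 (T/C), 20 (G/A), 25 (T/C), 27 (C/A), 30 (G/T), 32 (A/C).
There are 10 differences over 33 sites, so p = 10/33 = 0.3030.

0.3030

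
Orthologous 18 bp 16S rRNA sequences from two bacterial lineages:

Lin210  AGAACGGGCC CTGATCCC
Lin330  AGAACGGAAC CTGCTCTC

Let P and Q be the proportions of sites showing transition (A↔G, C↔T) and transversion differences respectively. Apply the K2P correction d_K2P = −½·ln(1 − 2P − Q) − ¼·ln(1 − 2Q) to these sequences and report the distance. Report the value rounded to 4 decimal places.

Mismatches occur at site 8 (G↔A, transition), site 9 (C↔A, transversion), site 14 (A↔C, transversion), site 17 (C↔T, transition).
Of the 4 differences, 2 transitions and 2 transversions over 18 sites: P = 2/18 = 0.111111, Q = 2/18 = 0.111111.
d = −0.5·ln(0.666667) − 0.25·ln(0.777778) = −0.5·(-0.405465) − 0.25·(-0.251314) = 0.2656.

0.2656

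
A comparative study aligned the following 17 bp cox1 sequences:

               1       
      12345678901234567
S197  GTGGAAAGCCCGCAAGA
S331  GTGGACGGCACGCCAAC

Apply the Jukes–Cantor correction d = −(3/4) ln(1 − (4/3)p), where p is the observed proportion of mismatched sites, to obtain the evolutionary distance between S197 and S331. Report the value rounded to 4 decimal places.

0.4770

The sequences differ at positions 6 (A/C), 7 (A/G), 10 (C/A), 14 (A/C), 16 (G/A), 17 (A/C).
p = 6/17 = 0.352941.
d = −0.75 · ln(1 − (4/3)·0.352941) = −0.75 · ln(0.529412) = −0.75 · (-0.635988) = 0.4770.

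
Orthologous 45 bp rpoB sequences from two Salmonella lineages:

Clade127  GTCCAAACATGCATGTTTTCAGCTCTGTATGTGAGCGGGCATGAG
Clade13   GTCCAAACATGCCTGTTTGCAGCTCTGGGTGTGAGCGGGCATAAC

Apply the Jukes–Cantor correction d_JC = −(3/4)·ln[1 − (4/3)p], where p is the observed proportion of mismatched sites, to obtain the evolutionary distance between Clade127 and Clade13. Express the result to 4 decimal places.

Mismatches occur at site 13 (A/C), site 19 (T/G), site 28 (T/G), site 29 (A/G), site 43 (G/A), site 45 (G/C).
p = 6/45 = 0.133333.
d = −0.75 · ln(1 − (4/3)·0.133333) = −0.75 · ln(0.822223) = −0.75 · (-0.195744) = 0.1468.

0.1468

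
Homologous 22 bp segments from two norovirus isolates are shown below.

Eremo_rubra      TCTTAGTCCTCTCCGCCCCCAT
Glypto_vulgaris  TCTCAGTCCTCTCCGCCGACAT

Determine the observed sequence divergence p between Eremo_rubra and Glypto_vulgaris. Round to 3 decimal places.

Differing sites — 4:T/C; 18:C/G; 19:C/A.
There are 3 differences over 22 sites, so p = 3/22 = 0.136.

0.136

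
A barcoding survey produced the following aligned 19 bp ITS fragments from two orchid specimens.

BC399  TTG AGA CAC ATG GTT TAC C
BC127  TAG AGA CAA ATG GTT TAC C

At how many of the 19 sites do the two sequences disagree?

The sequences differ at positions 2 (T/A), 9 (C/A).
That gives 2 mismatches out of 19 aligned sites, so the Hamming distance is 2.

2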